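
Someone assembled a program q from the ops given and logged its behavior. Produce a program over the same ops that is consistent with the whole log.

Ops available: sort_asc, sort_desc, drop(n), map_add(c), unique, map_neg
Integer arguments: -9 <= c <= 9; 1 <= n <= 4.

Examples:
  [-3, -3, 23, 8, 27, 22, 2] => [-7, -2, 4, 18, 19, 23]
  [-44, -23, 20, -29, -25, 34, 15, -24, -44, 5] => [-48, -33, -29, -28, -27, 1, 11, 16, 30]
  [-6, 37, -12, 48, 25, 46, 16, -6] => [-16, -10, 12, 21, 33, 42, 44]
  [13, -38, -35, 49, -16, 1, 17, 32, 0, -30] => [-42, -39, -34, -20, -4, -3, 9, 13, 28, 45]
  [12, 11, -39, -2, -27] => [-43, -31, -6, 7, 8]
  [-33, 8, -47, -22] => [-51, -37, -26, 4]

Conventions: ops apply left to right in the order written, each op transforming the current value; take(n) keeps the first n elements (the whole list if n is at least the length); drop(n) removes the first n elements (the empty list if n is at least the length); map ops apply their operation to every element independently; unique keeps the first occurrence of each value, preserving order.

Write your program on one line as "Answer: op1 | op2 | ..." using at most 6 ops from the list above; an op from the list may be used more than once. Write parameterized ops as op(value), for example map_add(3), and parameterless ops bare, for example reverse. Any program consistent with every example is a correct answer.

unique | map_add(-2) | map_add(-2) | sort_desc | sort_asc

Check, running the answer program on each example:
  [-3, -3, 23, 8, 27, 22, 2] -> [-3, 23, 8, 27, 22, 2] -> [-5, 21, 6, 25, 20, 0] -> [-7, 19, 4, 23, 18, -2] -> [23, 19, 18, 4, -2, -7] -> [-7, -2, 4, 18, 19, 23]
  [-44, -23, 20, -29, -25, 34, 15, -24, -44, 5] -> [-44, -23, 20, -29, -25, 34, 15, -24, 5] -> [-46, -25, 18, -31, -27, 32, 13, -26, 3] -> [-48, -27, 16, -33, -29, 30, 11, -28, 1] -> [30, 16, 11, 1, -27, -28, -29, -33, -48] -> [-48, -33, -29, -28, -27, 1, 11, 16, 30]
  [-6, 37, -12, 48, 25, 46, 16, -6] -> [-6, 37, -12, 48, 25, 46, 16] -> [-8, 35, -14, 46, 23, 44, 14] -> [-10, 33, -16, 44, 21, 42, 12] -> [44, 42, 33, 21, 12, -10, -16] -> [-16, -10, 12, 21, 33, 42, 44]
  [13, -38, -35, 49, -16, 1, 17, 32, 0, -30] -> [13, -38, -35, 49, -16, 1, 17, 32, 0, -30] -> [11, -40, -37, 47, -18, -1, 15, 30, -2, -32] -> [9, -42, -39, 45, -20, -3, 13, 28, -4, -34] -> [45, 28, 13, 9, -3, -4, -20, -34, -39, -42] -> [-42, -39, -34, -20, -4, -3, 9, 13, 28, 45]
  [12, 11, -39, -2, -27] -> [12, 11, -39, -2, -27] -> [10, 9, -41, -4, -29] -> [8, 7, -43, -6, -31] -> [8, 7, -6, -31, -43] -> [-43, -31, -6, 7, 8]
  [-33, 8, -47, -22] -> [-33, 8, -47, -22] -> [-35, 6, -49, -24] -> [-37, 4, -51, -26] -> [4, -26, -37, -51] -> [-51, -37, -26, 4]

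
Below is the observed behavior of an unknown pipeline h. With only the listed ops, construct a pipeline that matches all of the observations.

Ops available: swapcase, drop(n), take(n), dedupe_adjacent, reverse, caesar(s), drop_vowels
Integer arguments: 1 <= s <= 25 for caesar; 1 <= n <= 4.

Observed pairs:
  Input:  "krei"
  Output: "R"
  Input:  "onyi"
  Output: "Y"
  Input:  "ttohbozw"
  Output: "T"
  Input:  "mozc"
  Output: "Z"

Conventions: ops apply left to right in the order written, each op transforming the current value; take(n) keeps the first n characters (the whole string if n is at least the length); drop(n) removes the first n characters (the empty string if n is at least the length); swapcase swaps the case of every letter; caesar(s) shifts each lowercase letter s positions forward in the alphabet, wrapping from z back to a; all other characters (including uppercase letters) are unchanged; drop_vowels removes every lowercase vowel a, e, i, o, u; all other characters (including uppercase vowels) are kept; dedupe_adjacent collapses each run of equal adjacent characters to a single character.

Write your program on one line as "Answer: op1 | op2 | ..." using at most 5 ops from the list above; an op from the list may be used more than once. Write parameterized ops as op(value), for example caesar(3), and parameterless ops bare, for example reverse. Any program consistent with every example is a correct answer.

drop_vowels | take(4) | swapcase | take(2) | drop(1)

Check, running the answer program on each example:
  "krei" -> "kr" -> "kr" -> "KR" -> "KR" -> "R"
  "onyi" -> "ny" -> "ny" -> "NY" -> "NY" -> "Y"
  "ttohbozw" -> "tthbzw" -> "tthb" -> "TTHB" -> "TT" -> "T"
  "mozc" -> "mzc" -> "mzc" -> "MZC" -> "MZ" -> "Z"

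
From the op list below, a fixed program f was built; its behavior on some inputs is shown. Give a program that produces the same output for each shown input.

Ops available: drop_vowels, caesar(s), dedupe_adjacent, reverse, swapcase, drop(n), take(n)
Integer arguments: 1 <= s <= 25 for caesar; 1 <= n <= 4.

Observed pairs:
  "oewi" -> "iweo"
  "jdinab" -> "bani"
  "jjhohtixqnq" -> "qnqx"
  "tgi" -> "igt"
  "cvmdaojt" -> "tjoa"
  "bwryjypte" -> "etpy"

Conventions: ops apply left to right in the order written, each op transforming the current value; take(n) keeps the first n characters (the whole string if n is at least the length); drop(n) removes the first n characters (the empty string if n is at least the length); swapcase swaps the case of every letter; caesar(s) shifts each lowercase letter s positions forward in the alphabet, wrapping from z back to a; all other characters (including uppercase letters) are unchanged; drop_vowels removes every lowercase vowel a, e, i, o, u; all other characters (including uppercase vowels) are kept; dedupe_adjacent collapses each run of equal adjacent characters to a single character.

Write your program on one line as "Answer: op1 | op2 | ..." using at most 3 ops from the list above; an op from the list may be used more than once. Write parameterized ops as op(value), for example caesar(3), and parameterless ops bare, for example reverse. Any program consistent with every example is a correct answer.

reverse | take(4)

Check, running the answer program on each example:
  "oewi" -> "iweo" -> "iweo"
  "jdinab" -> "banidj" -> "bani"
  "jjhohtixqnq" -> "qnqxithohjj" -> "qnqx"
  "tgi" -> "igt" -> "igt"
  "cvmdaojt" -> "tjoadmvc" -> "tjoa"
  "bwryjypte" -> "etpyjyrwb" -> "etpy"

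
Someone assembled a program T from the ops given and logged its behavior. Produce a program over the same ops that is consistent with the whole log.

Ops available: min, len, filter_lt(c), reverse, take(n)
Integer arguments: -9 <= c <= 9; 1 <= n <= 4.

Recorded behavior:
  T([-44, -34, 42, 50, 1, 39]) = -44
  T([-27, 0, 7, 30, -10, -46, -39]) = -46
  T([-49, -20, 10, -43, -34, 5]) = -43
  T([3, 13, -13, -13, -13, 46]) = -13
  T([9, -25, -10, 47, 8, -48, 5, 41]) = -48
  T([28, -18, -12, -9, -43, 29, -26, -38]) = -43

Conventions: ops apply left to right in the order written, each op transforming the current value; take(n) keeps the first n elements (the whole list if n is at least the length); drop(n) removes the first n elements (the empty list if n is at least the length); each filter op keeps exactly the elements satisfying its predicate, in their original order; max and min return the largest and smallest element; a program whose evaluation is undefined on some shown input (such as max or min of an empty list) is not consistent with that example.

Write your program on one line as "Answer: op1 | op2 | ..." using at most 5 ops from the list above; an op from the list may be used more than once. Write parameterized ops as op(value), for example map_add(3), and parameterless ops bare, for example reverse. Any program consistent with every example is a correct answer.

reverse | filter_lt(7) | take(4) | min

Check, running the answer program on each example:
  [-44, -34, 42, 50, 1, 39] -> [39, 1, 50, 42, -34, -44] -> [1, -34, -44] -> [1, -34, -44] -> -44
  [-27, 0, 7, 30, -10, -46, -39] -> [-39, -46, -10, 30, 7, 0, -27] -> [-39, -46, -10, 0, -27] -> [-39, -46, -10, 0] -> -46
  [-49, -20, 10, -43, -34, 5] -> [5, -34, -43, 10, -20, -49] -> [5, -34, -43, -20, -49] -> [5, -34, -43, -20] -> -43
  [3, 13, -13, -13, -13, 46] -> [46, -13, -13, -13, 13, 3] -> [-13, -13, -13, 3] -> [-13, -13, -13, 3] -> -13
  [9, -25, -10, 47, 8, -48, 5, 41] -> [41, 5, -48, 8, 47, -10, -25, 9] -> [5, -48, -10, -25] -> [5, -48, -10, -25] -> -48
  [28, -18, -12, -9, -43, 29, -26, -38] -> [-38, -26, 29, -43, -9, -12, -18, 28] -> [-38, -26, -43, -9, -12, -18] -> [-38, -26, -43, -9] -> -43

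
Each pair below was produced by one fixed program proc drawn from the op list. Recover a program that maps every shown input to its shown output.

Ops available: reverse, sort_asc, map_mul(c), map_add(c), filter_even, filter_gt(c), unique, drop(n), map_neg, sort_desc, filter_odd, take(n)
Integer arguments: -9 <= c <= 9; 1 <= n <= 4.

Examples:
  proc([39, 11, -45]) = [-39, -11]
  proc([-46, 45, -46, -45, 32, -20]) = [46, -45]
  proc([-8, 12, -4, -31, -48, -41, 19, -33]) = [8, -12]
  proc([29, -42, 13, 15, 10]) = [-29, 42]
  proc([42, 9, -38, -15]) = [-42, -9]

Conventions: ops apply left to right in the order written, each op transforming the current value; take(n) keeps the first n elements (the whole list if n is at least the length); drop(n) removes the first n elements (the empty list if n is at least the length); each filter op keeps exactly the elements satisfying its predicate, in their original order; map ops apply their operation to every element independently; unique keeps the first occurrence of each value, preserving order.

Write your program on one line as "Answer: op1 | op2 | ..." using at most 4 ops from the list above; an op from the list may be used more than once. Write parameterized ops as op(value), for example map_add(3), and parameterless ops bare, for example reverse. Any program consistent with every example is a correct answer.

take(3) | map_neg | take(2)

Check, running the answer program on each example:
  [39, 11, -45] -> [39, 11, -45] -> [-39, -11, 45] -> [-39, -11]
  [-46, 45, -46, -45, 32, -20] -> [-46, 45, -46] -> [46, -45, 46] -> [46, -45]
  [-8, 12, -4, -31, -48, -41, 19, -33] -> [-8, 12, -4] -> [8, -12, 4] -> [8, -12]
  [29, -42, 13, 15, 10] -> [29, -42, 13] -> [-29, 42, -13] -> [-29, 42]
  [42, 9, -38, -15] -> [42, 9, -38] -> [-42, -9, 38] -> [-42, -9]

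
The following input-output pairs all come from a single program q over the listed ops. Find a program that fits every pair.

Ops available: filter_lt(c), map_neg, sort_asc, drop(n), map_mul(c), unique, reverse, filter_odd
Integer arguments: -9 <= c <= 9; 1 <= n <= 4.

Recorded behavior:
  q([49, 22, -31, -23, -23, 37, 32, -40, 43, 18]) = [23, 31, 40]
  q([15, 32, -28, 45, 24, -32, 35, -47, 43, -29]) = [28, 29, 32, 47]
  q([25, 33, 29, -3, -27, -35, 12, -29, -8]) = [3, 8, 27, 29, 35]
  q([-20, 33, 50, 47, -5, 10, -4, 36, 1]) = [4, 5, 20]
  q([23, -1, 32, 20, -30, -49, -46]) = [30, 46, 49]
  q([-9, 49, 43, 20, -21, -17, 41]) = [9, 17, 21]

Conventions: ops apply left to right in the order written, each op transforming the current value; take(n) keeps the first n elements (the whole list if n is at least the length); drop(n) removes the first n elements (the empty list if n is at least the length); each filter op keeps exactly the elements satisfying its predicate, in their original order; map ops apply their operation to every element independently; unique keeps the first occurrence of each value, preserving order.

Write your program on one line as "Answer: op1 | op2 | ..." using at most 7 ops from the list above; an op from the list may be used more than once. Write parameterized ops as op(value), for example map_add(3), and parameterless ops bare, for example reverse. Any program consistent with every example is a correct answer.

sort_asc | reverse | drop(3) | unique | filter_lt(-2) | map_neg

Check, running the answer program on each example:
  [49, 22, -31, -23, -23, 37, 32, -40, 43, 18] -> [-40, -31, -23, -23, 18, 22, 32, 37, 43, 49] -> [49, 43, 37, 32, 22, 18, -23, -23, -31, -40] -> [32, 22, 18, -23, -23, -31, -40] -> [32, 22, 18, -23, -31, -40] -> [-23, -31, -40] -> [23, 31, 40]
  [15, 32, -28, 45, 24, -32, 35, -47, 43, -29] -> [-47, -32, -29, -28, 15, 24, 32, 35, 43, 45] -> [45, 43, 35, 32, 24, 15, -28, -29, -32, -47] -> [32, 24, 15, -28, -29, -32, -47] -> [32, 24, 15, -28, -29, -32, -47] -> [-28, -29, -32, -47] -> [28, 29, 32, 47]
  [25, 33, 29, -3, -27, -35, 12, -29, -8] -> [-35, -29, -27, -8, -3, 12, 25, 29, 33] -> [33, 29, 25, 12, -3, -8, -27, -29, -35] -> [12, -3, -8, -27, -29, -35] -> [12, -3, -8, -27, -29, -35] -> [-3, -8, -27, -29, -35] -> [3, 8, 27, 29, 35]
  [-20, 33, 50, 47, -5, 10, -4, 36, 1] -> [-20, -5, -4, 1, 10, 33, 36, 47, 50] -> [50, 47, 36, 33, 10, 1, -4, -5, -20] -> [33, 10, 1, -4, -5, -20] -> [33, 10, 1, -4, -5, -20] -> [-4, -5, -20] -> [4, 5, 20]
  [23, -1, 32, 20, -30, -49, -46] -> [-49, -46, -30, -1, 20, 23, 32] -> [32, 23, 20, -1, -30, -46, -49] -> [-1, -30, -46, -49] -> [-1, -30, -46, -49] -> [-30, -46, -49] -> [30, 46, 49]
  [-9, 49, 43, 20, -21, -17, 41] -> [-21, -17, -9, 20, 41, 43, 49] -> [49, 43, 41, 20, -9, -17, -21] -> [20, -9, -17, -21] -> [20, -9, -17, -21] -> [-9, -17, -21] -> [9, 17, 21]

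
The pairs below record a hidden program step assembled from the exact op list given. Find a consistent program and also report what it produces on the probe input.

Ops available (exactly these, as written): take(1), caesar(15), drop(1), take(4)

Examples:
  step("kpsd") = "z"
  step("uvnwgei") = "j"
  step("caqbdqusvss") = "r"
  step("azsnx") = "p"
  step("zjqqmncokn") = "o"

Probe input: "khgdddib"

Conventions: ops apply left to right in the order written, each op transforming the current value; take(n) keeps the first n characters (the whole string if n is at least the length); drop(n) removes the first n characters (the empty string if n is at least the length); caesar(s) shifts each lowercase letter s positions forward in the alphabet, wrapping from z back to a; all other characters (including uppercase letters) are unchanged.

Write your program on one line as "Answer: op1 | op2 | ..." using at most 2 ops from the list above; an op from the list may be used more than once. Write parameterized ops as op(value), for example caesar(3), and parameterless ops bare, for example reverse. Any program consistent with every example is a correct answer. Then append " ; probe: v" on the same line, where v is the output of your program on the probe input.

take(1) | caesar(15) ; probe: "z"

Check, running the answer program on each example:
  "kpsd" -> "k" -> "z"
  "uvnwgei" -> "u" -> "j"
  "caqbdqusvss" -> "c" -> "r"
  "azsnx" -> "a" -> "p"
  "zjqqmncokn" -> "z" -> "o"
  probe: "khgdddib" -> "k" -> "z"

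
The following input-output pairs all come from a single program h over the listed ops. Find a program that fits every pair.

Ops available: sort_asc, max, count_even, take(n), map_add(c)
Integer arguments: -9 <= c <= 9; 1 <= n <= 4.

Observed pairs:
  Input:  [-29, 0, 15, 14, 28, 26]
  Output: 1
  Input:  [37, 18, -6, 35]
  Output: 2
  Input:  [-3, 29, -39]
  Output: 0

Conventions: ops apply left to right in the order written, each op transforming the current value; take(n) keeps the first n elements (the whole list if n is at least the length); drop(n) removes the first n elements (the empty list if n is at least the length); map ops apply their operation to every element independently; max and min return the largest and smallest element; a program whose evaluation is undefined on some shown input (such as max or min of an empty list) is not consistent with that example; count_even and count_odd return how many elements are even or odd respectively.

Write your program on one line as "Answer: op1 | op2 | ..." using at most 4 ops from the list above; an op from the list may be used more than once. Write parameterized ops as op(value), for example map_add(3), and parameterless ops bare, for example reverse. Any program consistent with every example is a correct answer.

take(3) | sort_asc | count_even

Check, running the answer program on each example:
  [-29, 0, 15, 14, 28, 26] -> [-29, 0, 15] -> [-29, 0, 15] -> 1
  [37, 18, -6, 35] -> [37, 18, -6] -> [-6, 18, 37] -> 2
  [-3, 29, -39] -> [-3, 29, -39] -> [-39, -3, 29] -> 0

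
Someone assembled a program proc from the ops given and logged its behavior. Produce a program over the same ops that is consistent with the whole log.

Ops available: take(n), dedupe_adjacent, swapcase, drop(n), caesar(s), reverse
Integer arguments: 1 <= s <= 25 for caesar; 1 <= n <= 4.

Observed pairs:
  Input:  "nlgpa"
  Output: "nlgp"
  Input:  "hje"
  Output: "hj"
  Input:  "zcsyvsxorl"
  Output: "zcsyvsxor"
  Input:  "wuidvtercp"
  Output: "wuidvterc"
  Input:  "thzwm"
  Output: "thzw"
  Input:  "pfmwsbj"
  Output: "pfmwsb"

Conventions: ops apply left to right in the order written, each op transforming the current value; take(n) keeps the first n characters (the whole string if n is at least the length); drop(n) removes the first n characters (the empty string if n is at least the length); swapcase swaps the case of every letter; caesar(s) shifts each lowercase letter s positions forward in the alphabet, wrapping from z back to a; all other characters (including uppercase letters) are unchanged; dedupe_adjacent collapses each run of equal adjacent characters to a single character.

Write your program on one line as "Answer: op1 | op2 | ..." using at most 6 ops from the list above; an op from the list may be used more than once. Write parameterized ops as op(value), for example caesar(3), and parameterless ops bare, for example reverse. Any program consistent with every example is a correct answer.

reverse | drop(1) | swapcase | reverse | swapcase

Check, running the answer program on each example:
  "nlgpa" -> "apgln" -> "pgln" -> "PGLN" -> "NLGP" -> "nlgp"
  "hje" -> "ejh" -> "jh" -> "JH" -> "HJ" -> "hj"
  "zcsyvsxorl" -> "lroxsvyscz" -> "roxsvyscz" -> "ROXSVYSCZ" -> "ZCSYVSXOR" -> "zcsyvsxor"
  "wuidvtercp" -> "pcretvdiuw" -> "cretvdiuw" -> "CRETVDIUW" -> "WUIDVTERC" -> "wuidvterc"
  "thzwm" -> "mwzht" -> "wzht" -> "WZHT" -> "THZW" -> "thzw"
  "pfmwsbj" -> "jbswmfp" -> "bswmfp" -> "BSWMFP" -> "PFMWSB" -> "pfmwsb"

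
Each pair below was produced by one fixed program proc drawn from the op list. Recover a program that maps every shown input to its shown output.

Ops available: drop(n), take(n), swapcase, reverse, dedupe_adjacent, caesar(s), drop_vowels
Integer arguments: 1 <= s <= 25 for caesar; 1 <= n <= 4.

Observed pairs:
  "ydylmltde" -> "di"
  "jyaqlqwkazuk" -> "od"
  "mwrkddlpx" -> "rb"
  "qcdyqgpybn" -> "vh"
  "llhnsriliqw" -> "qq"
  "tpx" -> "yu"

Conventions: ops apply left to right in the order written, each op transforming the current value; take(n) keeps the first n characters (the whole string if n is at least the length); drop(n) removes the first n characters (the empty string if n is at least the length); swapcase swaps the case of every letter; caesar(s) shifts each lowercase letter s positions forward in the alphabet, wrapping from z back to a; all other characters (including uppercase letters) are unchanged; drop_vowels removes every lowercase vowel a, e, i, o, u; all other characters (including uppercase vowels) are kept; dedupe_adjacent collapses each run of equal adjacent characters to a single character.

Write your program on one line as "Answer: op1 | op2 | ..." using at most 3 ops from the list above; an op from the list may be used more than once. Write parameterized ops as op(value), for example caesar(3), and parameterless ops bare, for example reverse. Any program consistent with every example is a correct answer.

take(4) | take(2) | caesar(5)

Check, running the answer program on each example:
  "ydylmltde" -> "ydyl" -> "yd" -> "di"
  "jyaqlqwkazuk" -> "jyaq" -> "jy" -> "od"
  "mwrkddlpx" -> "mwrk" -> "mw" -> "rb"
  "qcdyqgpybn" -> "qcdy" -> "qc" -> "vh"
  "llhnsriliqw" -> "llhn" -> "ll" -> "qq"
  "tpx" -> "tpx" -> "tp" -> "yu"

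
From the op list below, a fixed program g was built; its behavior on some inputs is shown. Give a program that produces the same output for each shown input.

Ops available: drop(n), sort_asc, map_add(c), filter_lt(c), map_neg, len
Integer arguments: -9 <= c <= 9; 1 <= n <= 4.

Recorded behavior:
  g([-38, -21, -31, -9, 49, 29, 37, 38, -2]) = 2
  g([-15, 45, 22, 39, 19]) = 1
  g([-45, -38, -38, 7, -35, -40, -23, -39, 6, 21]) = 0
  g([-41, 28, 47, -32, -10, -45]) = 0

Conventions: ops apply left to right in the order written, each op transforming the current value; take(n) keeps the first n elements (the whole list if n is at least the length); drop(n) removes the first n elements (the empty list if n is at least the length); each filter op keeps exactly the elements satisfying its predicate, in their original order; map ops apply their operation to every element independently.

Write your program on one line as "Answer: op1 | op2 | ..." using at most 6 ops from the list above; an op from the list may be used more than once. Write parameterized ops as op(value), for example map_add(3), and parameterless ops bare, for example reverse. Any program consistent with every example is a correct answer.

map_add(9) | map_neg | filter_lt(7) | sort_asc | drop(4) | len

Check, running the answer program on each example:
  [-38, -21, -31, -9, 49, 29, 37, 38, -2] -> [-29, -12, -22, 0, 58, 38, 46, 47, 7] -> [29, 12, 22, 0, -58, -38, -46, -47, -7] -> [0, -58, -38, -46, -47, -7] -> [-58, -47, -46, -38, -7, 0] -> [-7, 0] -> 2
  [-15, 45, 22, 39, 19] -> [-6, 54, 31, 48, 28] -> [6, -54, -31, -48, -28] -> [6, -54, -31, -48, -28] -> [-54, -48, -31, -28, 6] -> [6] -> 1
  [-45, -38, -38, 7, -35, -40, -23, -39, 6, 21] -> [-36, -29, -29, 16, -26, -31, -14, -30, 15, 30] -> [36, 29, 29, -16, 26, 31, 14, 30, -15, -30] -> [-16, -15, -30] -> [-30, -16, -15] -> [] -> 0
  [-41, 28, 47, -32, -10, -45] -> [-32, 37, 56, -23, -1, -36] -> [32, -37, -56, 23, 1, 36] -> [-37, -56, 1] -> [-56, -37, 1] -> [] -> 0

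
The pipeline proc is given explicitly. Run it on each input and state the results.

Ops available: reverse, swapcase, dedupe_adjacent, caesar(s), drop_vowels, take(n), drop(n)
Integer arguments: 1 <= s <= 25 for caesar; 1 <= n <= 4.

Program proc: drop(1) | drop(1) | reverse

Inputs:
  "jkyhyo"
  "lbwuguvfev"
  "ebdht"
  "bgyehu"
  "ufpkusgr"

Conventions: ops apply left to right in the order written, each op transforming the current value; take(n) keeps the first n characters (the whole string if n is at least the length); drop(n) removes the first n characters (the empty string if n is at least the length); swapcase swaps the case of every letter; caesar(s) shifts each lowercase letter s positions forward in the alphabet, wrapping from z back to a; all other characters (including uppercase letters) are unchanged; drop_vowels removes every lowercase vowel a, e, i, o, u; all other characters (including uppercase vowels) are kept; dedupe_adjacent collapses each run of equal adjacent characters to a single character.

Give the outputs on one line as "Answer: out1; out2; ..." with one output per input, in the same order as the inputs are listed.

"oyhy"; "vefvuguw"; "thd"; "uhey"; "rgsukp"

Execution, op by op:
  "jkyhyo" -> "kyhyo" -> "yhyo" -> "oyhy"
  "lbwuguvfev" -> "bwuguvfev" -> "wuguvfev" -> "vefvuguw"
  "ebdht" -> "bdht" -> "dht" -> "thd"
  "bgyehu" -> "gyehu" -> "yehu" -> "uhey"
  "ufpkusgr" -> "fpkusgr" -> "pkusgr" -> "rgsukp"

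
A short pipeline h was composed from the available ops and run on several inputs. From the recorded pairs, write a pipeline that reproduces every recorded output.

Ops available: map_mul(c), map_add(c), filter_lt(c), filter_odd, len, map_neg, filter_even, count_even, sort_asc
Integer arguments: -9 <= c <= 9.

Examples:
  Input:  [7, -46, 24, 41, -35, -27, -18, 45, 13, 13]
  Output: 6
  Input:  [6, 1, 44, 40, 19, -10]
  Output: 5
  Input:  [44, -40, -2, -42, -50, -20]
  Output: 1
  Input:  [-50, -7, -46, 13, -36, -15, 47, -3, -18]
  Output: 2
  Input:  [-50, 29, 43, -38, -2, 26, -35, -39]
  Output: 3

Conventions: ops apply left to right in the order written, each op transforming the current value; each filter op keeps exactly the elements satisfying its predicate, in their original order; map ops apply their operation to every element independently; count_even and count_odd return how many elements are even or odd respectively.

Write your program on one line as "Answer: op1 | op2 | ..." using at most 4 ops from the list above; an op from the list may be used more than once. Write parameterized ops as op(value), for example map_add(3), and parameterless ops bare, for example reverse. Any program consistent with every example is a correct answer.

map_mul(-8) | sort_asc | filter_lt(-1) | count_even

Check, running the answer program on each example:
  [7, -46, 24, 41, -35, -27, -18, 45, 13, 13] -> [-56, 368, -192, -328, 280, 216, 144, -360, -104, -104] -> [-360, -328, -192, -104, -104, -56, 144, 216, 280, 368] -> [-360, -328, -192, -104, -104, -56] -> 6
  [6, 1, 44, 40, 19, -10] -> [-48, -8, -352, -320, -152, 80] -> [-352, -320, -152, -48, -8, 80] -> [-352, -320, -152, -48, -8] -> 5
  [44, -40, -2, -42, -50, -20] -> [-352, 320, 16, 336, 400, 160] -> [-352, 16, 160, 320, 336, 400] -> [-352] -> 1
  [-50, -7, -46, 13, -36, -15, 47, -3, -18] -> [400, 56, 368, -104, 288, 120, -376, 24, 144] -> [-376, -104, 24, 56, 120, 144, 288, 368, 400] -> [-376, -104] -> 2
  [-50, 29, 43, -38, -2, 26, -35, -39] -> [400, -232, -344, 304, 16, -208, 280, 312] -> [-344, -232, -208, 16, 280, 304, 312, 400] -> [-344, -232, -208] -> 3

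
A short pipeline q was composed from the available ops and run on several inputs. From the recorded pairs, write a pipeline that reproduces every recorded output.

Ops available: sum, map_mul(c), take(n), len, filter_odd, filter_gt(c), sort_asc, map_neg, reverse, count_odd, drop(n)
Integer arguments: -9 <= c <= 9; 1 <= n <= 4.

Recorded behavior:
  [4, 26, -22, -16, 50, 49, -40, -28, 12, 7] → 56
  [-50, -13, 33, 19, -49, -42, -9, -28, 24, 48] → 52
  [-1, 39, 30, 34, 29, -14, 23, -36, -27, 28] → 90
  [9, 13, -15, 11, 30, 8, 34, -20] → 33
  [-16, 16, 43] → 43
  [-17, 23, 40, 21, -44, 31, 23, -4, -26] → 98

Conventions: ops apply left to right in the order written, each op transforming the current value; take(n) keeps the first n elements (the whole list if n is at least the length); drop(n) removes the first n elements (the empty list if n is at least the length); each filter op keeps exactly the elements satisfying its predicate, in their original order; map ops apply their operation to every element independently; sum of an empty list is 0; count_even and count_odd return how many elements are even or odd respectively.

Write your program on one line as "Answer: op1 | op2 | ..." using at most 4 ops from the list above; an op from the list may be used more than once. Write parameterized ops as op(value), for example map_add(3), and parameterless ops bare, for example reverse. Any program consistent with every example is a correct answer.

filter_odd | filter_gt(-8) | sum

Check, running the answer program on each example:
  [4, 26, -22, -16, 50, 49, -40, -28, 12, 7] -> [49, 7] -> [49, 7] -> 56
  [-50, -13, 33, 19, -49, -42, -9, -28, 24, 48] -> [-13, 33, 19, -49, -9] -> [33, 19] -> 52
  [-1, 39, 30, 34, 29, -14, 23, -36, -27, 28] -> [-1, 39, 29, 23, -27] -> [-1, 39, 29, 23] -> 90
  [9, 13, -15, 11, 30, 8, 34, -20] -> [9, 13, -15, 11] -> [9, 13, 11] -> 33
  [-16, 16, 43] -> [43] -> [43] -> 43
  [-17, 23, 40, 21, -44, 31, 23, -4, -26] -> [-17, 23, 21, 31, 23] -> [23, 21, 31, 23] -> 98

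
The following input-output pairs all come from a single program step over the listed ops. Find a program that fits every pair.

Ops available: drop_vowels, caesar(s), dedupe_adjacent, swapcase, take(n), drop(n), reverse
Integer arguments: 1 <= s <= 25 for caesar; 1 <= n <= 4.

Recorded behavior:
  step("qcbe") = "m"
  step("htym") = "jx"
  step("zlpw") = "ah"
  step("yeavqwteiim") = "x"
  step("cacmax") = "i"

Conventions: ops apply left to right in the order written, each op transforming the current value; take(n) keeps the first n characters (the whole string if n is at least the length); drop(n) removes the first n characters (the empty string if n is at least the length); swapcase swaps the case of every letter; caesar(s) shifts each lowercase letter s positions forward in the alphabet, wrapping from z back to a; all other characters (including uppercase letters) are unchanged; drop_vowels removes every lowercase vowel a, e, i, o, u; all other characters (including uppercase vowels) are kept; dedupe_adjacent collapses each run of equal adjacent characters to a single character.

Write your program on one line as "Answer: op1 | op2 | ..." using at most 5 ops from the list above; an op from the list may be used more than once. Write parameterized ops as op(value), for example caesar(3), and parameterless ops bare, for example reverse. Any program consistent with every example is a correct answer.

reverse | take(2) | drop_vowels | reverse | caesar(11)

Check, running the answer program on each example:
  "qcbe" -> "ebcq" -> "eb" -> "b" -> "b" -> "m"
  "htym" -> "myth" -> "my" -> "my" -> "ym" -> "jx"
  "zlpw" -> "wplz" -> "wp" -> "wp" -> "pw" -> "ah"
  "yeavqwteiim" -> "miietwqvaey" -> "mi" -> "m" -> "m" -> "x"
  "cacmax" -> "xamcac" -> "xa" -> "x" -> "x" -> "i"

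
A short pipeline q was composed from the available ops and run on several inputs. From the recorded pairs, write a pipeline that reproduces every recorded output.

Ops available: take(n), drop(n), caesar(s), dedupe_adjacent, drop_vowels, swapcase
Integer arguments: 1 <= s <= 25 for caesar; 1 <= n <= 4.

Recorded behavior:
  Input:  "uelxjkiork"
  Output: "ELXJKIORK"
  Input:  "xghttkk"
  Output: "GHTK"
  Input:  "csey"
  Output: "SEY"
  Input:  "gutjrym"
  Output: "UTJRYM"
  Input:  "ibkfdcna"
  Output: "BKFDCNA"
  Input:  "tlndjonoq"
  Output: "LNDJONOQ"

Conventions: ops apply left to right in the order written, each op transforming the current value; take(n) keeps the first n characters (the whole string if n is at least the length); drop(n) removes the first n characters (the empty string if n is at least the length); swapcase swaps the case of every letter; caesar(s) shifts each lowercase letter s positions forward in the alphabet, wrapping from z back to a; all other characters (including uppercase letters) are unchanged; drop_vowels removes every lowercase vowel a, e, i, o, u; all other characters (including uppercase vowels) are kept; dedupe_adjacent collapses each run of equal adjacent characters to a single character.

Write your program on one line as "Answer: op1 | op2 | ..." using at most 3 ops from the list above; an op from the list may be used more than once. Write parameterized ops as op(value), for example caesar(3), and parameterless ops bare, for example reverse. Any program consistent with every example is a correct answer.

swapcase | dedupe_adjacent | drop(1)

Check, running the answer program on each example:
  "uelxjkiork" -> "UELXJKIORK" -> "UELXJKIORK" -> "ELXJKIORK"
  "xghttkk" -> "XGHTTKK" -> "XGHTK" -> "GHTK"
  "csey" -> "CSEY" -> "CSEY" -> "SEY"
  "gutjrym" -> "GUTJRYM" -> "GUTJRYM" -> "UTJRYM"
  "ibkfdcna" -> "IBKFDCNA" -> "IBKFDCNA" -> "BKFDCNA"
  "tlndjonoq" -> "TLNDJONOQ" -> "TLNDJONOQ" -> "LNDJONOQ"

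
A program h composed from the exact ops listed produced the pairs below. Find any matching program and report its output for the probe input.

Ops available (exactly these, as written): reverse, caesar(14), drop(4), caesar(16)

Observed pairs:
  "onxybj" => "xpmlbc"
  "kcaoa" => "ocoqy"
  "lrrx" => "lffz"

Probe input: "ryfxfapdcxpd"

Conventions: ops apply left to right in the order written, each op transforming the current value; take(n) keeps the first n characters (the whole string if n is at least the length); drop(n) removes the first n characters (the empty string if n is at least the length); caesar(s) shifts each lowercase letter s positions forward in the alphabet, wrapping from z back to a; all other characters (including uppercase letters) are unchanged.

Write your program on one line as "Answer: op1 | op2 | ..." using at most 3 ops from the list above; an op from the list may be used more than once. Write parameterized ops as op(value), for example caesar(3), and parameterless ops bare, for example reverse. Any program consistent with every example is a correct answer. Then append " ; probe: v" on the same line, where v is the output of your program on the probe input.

reverse | caesar(14) ; probe: "rdlqrdotltmf"

Check, running the answer program on each example:
  "onxybj" -> "jbyxno" -> "xpmlbc"
  "kcaoa" -> "aoack" -> "ocoqy"
  "lrrx" -> "xrrl" -> "lffz"
  probe: "ryfxfapdcxpd" -> "dpxcdpafxfyr" -> "rdlqrdotltmf"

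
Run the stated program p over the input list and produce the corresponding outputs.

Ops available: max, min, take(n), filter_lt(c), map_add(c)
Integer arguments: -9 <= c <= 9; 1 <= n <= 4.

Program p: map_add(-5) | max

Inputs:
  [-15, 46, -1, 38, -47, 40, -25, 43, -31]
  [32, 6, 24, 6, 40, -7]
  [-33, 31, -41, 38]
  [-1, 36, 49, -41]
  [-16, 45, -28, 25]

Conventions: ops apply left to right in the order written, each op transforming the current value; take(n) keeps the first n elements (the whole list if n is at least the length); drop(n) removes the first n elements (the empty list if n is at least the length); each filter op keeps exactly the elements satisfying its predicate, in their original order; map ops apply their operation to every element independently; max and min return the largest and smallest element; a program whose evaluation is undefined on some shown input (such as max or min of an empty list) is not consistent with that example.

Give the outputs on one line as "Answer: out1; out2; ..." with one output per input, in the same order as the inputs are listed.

41; 35; 33; 44; 40

Execution, op by op:
  [-15, 46, -1, 38, -47, 40, -25, 43, -31] -> [-20, 41, -6, 33, -52, 35, -30, 38, -36] -> 41
  [32, 6, 24, 6, 40, -7] -> [27, 1, 19, 1, 35, -12] -> 35
  [-33, 31, -41, 38] -> [-38, 26, -46, 33] -> 33
  [-1, 36, 49, -41] -> [-6, 31, 44, -46] -> 44
  [-16, 45, -28, 25] -> [-21, 40, -33, 20] -> 40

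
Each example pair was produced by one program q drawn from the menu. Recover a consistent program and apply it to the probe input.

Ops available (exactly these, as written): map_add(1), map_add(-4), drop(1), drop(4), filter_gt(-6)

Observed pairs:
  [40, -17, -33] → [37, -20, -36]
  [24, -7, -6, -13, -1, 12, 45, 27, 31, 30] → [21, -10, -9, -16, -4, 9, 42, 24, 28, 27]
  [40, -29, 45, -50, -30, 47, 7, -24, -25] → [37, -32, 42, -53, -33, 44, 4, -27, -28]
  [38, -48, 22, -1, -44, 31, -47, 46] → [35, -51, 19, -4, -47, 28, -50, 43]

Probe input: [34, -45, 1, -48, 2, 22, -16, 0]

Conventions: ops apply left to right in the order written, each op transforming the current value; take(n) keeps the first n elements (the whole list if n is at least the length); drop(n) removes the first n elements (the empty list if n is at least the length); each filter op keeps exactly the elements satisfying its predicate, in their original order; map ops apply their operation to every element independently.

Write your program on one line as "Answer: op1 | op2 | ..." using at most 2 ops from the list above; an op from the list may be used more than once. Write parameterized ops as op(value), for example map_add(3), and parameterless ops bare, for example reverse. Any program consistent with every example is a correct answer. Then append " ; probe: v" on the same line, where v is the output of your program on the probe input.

map_add(1) | map_add(-4) ; probe: [31, -48, -2, -51, -1, 19, -19, -3]

Check, running the answer program on each example:
  [40, -17, -33] -> [41, -16, -32] -> [37, -20, -36]
  [24, -7, -6, -13, -1, 12, 45, 27, 31, 30] -> [25, -6, -5, -12, 0, 13, 46, 28, 32, 31] -> [21, -10, -9, -16, -4, 9, 42, 24, 28, 27]
  [40, -29, 45, -50, -30, 47, 7, -24, -25] -> [41, -28, 46, -49, -29, 48, 8, -23, -24] -> [37, -32, 42, -53, -33, 44, 4, -27, -28]
  [38, -48, 22, -1, -44, 31, -47, 46] -> [39, -47, 23, 0, -43, 32, -46, 47] -> [35, -51, 19, -4, -47, 28, -50, 43]
  probe: [34, -45, 1, -48, 2, 22, -16, 0] -> [35, -44, 2, -47, 3, 23, -15, 1] -> [31, -48, -2, -51, -1, 19, -19, -3]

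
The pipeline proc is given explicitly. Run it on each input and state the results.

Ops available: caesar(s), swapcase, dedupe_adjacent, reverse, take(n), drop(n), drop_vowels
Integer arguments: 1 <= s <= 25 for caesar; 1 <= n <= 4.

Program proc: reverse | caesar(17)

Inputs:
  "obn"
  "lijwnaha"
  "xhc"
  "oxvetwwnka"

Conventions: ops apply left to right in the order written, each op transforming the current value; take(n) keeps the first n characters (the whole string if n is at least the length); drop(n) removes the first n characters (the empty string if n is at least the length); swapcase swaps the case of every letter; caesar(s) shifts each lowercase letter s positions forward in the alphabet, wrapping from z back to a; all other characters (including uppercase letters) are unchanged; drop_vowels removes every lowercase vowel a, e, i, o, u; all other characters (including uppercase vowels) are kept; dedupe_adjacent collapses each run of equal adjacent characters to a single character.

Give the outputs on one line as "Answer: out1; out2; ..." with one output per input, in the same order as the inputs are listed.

Execution, op by op:
  "obn" -> "nbo" -> "esf"
  "lijwnaha" -> "ahanwjil" -> "ryrenazc"
  "xhc" -> "chx" -> "tyo"
  "oxvetwwnka" -> "aknwwtevxo" -> "rbennkvmof"

"esf"; "ryrenazc"; "tyo"; "rbennkvmof"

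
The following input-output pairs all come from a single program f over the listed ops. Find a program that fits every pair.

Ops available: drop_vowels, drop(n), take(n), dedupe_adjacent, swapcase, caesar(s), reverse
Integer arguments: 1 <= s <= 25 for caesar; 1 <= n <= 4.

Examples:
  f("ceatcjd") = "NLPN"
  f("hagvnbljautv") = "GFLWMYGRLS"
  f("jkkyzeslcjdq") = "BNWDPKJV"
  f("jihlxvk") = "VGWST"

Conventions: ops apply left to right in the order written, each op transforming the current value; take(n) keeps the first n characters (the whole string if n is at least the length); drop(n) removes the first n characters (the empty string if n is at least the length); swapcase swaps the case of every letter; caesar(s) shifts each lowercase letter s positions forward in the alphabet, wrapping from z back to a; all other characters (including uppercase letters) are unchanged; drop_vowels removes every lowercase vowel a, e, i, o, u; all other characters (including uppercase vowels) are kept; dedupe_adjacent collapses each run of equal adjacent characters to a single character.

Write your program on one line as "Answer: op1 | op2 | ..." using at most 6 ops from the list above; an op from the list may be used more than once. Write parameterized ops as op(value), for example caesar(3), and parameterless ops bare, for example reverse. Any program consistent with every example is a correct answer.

caesar(11) | reverse | drop_vowels | dedupe_adjacent | swapcase

Check, running the answer program on each example:
  "ceatcjd" -> "nplenuo" -> "ounelpn" -> "nlpn" -> "nlpn" -> "NLPN"
  "hagvnbljautv" -> "slrgymwulfeg" -> "gefluwmygrls" -> "gflwmygrls" -> "gflwmygrls" -> "GFLWMYGRLS"
  "jkkyzeslcjdq" -> "uvvjkpdwnuob" -> "bounwdpkjvvu" -> "bnwdpkjvv" -> "bnwdpkjv" -> "BNWDPKJV"
  "jihlxvk" -> "utswigv" -> "vgiwstu" -> "vgwst" -> "vgwst" -> "VGWST"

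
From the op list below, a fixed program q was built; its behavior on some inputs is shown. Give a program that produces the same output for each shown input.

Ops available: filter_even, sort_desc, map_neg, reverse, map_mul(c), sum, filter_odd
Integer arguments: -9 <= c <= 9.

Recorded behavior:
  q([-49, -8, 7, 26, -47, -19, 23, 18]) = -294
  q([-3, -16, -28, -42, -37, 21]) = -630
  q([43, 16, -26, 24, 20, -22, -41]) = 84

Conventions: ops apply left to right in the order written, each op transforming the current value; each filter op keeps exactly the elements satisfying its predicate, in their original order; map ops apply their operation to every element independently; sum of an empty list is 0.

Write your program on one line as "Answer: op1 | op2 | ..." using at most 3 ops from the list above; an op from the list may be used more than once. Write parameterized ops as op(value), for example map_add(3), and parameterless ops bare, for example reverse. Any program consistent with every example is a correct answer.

map_mul(6) | sort_desc | sum

Check, running the answer program on each example:
  [-49, -8, 7, 26, -47, -19, 23, 18] -> [-294, -48, 42, 156, -282, -114, 138, 108] -> [156, 138, 108, 42, -48, -114, -282, -294] -> -294
  [-3, -16, -28, -42, -37, 21] -> [-18, -96, -168, -252, -222, 126] -> [126, -18, -96, -168, -222, -252] -> -630
  [43, 16, -26, 24, 20, -22, -41] -> [258, 96, -156, 144, 120, -132, -246] -> [258, 144, 120, 96, -132, -156, -246] -> 84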